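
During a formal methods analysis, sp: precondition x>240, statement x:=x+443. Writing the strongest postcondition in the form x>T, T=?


Formula: sp(P, x:=E) = exists old_x. (x = E[old_x/x]) AND P[old_x/x] (old_x is the value of x before the assignment; eliminate old_x by solving x = E[old_x/x] for old_x)
Step 1: Precondition P: x>240, i.e. old_x > 240
Step 2: Assignment gives x = old_x + 443, so old_x = x - 443
Step 3: Substitute into P: x - 443 > 240
Step 4: Simplify: x > 240+443 = 683

683


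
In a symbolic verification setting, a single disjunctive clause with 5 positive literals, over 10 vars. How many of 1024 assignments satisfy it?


Step 1: Total=2^10=1024
Step 2: Unsat when all 5 false: 2^5=32
Step 3: Sat=1024-32=992

992


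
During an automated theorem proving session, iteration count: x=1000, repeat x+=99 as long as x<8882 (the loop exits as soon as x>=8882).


Step 1: x goes from 1000 toward 8882 by 99; the body runs while x<8882, so iterations = ceil((bound-start)/step)
Step 2: Distance=7882
Step 3: ceil(7882/99)=80

80


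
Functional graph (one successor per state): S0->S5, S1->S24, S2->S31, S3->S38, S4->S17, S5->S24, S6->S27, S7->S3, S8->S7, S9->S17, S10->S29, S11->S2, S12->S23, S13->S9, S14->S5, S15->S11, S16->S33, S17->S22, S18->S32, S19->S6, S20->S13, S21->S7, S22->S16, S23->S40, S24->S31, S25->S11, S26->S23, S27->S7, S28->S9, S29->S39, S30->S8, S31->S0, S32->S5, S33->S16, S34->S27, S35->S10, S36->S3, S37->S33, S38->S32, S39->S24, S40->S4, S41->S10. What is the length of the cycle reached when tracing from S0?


Trace from S0 until a state repeats:
  S0 -> S5 -> S24 -> S31 -> S0
S0 first seen at step 0, revisited at step 4.
Cycle length = 4 - 0 = 4

4


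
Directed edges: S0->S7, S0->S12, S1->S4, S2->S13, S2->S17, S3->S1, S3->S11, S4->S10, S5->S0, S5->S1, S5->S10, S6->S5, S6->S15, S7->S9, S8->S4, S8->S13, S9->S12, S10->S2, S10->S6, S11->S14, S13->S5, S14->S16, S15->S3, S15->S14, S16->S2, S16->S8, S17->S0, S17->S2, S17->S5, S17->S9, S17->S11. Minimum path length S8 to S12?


BFS layer-by-layer from S8:
  dist 0: {S8}
  dist 1: {S4, S13}
  dist 2: {S5, S10}
  dist 3: {S0, S1, S2, S6}
  dist 4: {S7, S12, S15, S17}
  -> S12 reached at distance 4
Shortest path length = 4

4


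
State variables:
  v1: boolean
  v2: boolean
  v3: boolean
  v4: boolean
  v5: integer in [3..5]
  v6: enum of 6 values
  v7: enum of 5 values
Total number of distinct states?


State space = product of domain sizes of all variables.
Domain sizes:
  v1 (boolean): 2
  v2 (boolean): 2
  v3 (boolean): 2
  v4 (boolean): 2
  v5 (integer in [3..5]): 3
  v6 (enum of 6 values): 6
  v7 (enum of 5 values): 5
Product = 2 * 2 * 2 * 2 * 3 * 6 * 5 = 1440

1440


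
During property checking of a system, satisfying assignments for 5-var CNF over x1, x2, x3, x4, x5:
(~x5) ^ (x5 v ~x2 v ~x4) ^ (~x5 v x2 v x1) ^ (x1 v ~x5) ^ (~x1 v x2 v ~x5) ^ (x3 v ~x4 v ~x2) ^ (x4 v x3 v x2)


CNF with 7 clauses over 5 vars (32 assignments).
An assignment satisfies CNF iff every clause has >=1 true literal.
Check each row (bits = x1,x2,x3,x4,x5; clause T/F shown):
  row 0 [00000]: clauses=TTTTTTF -> 0
  row 1 [00001]: clauses=FTFFTTF -> 0
  row 2 [00010]: clauses=TTTTTTT -> 1
  row 3 [00011]: clauses=FTFFTTT -> 0
  row 4 [00100]: clauses=TTTTTTT -> 1
  row 5 [00101]: clauses=FTFFTTT -> 0
  row 6 [00110]: clauses=TTTTTTT -> 1
  row 7 [00111]: clauses=FTFFTTT -> 0
  row 8 [01000]: clauses=TTTTTTT -> 1
  row 9 [01001]: clauses=FTTFTTT -> 0
  row 10 [01010]: clauses=TFTTTFT -> 0
  row 11 [01011]: clauses=FTTFTFT -> 0
  row 12 [01100]: clauses=TTTTTTT -> 1
  row 13 [01101]: clauses=FTTFTTT -> 0
  row 14 [01110]: clauses=TFTTTTT -> 0
  row 15 [01111]: clauses=FTTFTTT -> 0
  row 16 [10000]: clauses=TTTTTTF -> 0
  row 17 [10001]: clauses=FTTTFTF -> 0
  row 18 [10010]: clauses=TTTTTTT -> 1
  row 19 [10011]: clauses=FTTTFTT -> 0
  row 20 [10100]: clauses=TTTTTTT -> 1
  row 21 [10101]: clauses=FTTTFTT -> 0
  row 22 [10110]: clauses=TTTTTTT -> 1
  row 23 [10111]: clauses=FTTTFTT -> 0
  row 24 [11000]: clauses=TTTTTTT -> 1
  row 25 [11001]: clauses=FTTTTTT -> 0
  row 26 [11010]: clauses=TFTTTFT -> 0
  row 27 [11011]: clauses=FTTTTFT -> 0
  row 28 [11100]: clauses=TTTTTTT -> 1
  row 29 [11101]: clauses=FTTTTTT -> 0
  row 30 [11110]: clauses=TFTTTTT -> 0
  row 31 [11111]: clauses=FTTTTTT -> 0
Full result column, 8 rows per line (x1,x2 fixed per line; x3,x4,x5 runs 000..111 left to right):
  rows 0-7 [x1,x2=00]: 00101010  (ones: 3)
  rows 8-15 [x1,x2=01]: 10001000  (ones: 2)
  rows 16-23 [x1,x2=10]: 00101010  (ones: 3)
  rows 24-31 [x1,x2=11]: 10001000  (ones: 2)
Satisfying assignments = 3+2+3+2 = 10

10


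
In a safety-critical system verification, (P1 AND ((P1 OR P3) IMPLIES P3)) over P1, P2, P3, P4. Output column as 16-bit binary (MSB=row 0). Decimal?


Formula: (P1 AND ((P1 OR P3) IMPLIES P3)) over P1, P2, P3, P4 (16 rows)
Evaluate each row (bits = P1,P2,P3,P4, MSB first):
  row 0 [0000]: (0 AND ((0 OR 0) IMPLIES 0)) -> 0
  row 1 [0001]: (0 AND ((0 OR 0) IMPLIES 0)) -> 0
  row 2 [0010]: (0 AND ((0 OR 1) IMPLIES 1)) -> 0
  row 3 [0011]: (0 AND ((0 OR 1) IMPLIES 1)) -> 0
  row 4 [0100]: (0 AND ((0 OR 0) IMPLIES 0)) -> 0
  row 5 [0101]: (0 AND ((0 OR 0) IMPLIES 0)) -> 0
  row 6 [0110]: (0 AND ((0 OR 1) IMPLIES 1)) -> 0
  row 7 [0111]: (0 AND ((0 OR 1) IMPLIES 1)) -> 0
  row 8 [1000]: (1 AND ((1 OR 0) IMPLIES 0)) -> 0
  row 9 [1001]: (1 AND ((1 OR 0) IMPLIES 0)) -> 0
  row 10 [1010]: (1 AND ((1 OR 1) IMPLIES 1)) -> 1
  row 11 [1011]: (1 AND ((1 OR 1) IMPLIES 1)) -> 1
  row 12 [1100]: (1 AND ((1 OR 0) IMPLIES 0)) -> 0
  row 13 [1101]: (1 AND ((1 OR 0) IMPLIES 0)) -> 0
  row 14 [1110]: (1 AND ((1 OR 1) IMPLIES 1)) -> 1
  row 15 [1111]: (1 AND ((1 OR 1) IMPLIES 1)) -> 1
Full result column, 4 rows per line (P1,P2 fixed per line; P3,P4 runs 00..11 left to right):
  rows 0-3 [P1,P2=00]: 0000  = hex 0
  rows 4-7 [P1,P2=01]: 0000  = hex 0
  rows 8-11 [P1,P2=10]: 0011  = hex 3
  rows 12-15 [P1,P2=11]: 0011  = hex 3
Output column (row 0 .. row 15) = 0000000000110011
Output column grouped in 4s = 0000 0000 0011 0011 = 0x0033
Convert to decimal digit by digit (value = value*16 + digit):
  0 -> 0
  0*16 + 0 = 0
  0*16 + 3 = 3
  3*16 + 3 = 51
Decimal = 51

51


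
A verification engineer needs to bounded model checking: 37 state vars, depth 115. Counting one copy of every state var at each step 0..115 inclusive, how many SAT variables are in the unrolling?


BMC unrolls to depth k, creating one copy of each state var for steps 0..k.
Step count = 115 + 1 = 116 (steps 0 through 115)
Vars per step = 37
Total = 37 * 116 = 4292

4292


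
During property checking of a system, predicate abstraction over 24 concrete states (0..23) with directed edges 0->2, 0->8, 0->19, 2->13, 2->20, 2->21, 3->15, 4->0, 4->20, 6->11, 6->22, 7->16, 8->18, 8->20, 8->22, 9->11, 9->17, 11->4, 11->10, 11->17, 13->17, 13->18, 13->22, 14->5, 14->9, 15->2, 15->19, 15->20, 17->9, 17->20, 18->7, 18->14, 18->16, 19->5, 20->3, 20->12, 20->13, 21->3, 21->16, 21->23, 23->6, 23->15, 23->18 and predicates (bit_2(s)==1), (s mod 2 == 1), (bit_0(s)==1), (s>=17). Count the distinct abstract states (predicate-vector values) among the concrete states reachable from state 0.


BFS from 0:
Concrete reachable: {0, 2, 3, 4, 5, 6, 7, 8, 9, 10, 11, 12, 13, 14, 15, 16, 17, 18, 19, 20, 21, 22, 23}
Abstract via predicates (bit_2(s)==1), (s mod 2 == 1), (bit_0(s)==1), (s>=17):
  (0,0,0,0) <- {0, 2, 8, 10, 16}
  (0,0,0,1) <- {18}
  (0,1,1,0) <- {3, 9, 11}
  (0,1,1,1) <- {17, 19}
  (1,0,0,0) <- {4, 6, 12, 14}
  (1,0,0,1) <- {20, 22}
  (1,1,1,0) <- {5, 7, 13, 15}
  (1,1,1,1) <- {21, 23}
Distinct abstract states = 8

8


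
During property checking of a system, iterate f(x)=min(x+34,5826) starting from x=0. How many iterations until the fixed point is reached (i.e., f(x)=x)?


Step 1: x=0, cap=5826, increment=34
Step 2: x grows by 34 each step until capped at 5826; fixed point is x=5826
Step 3: iterations = ceil(5826/34) = 172

172


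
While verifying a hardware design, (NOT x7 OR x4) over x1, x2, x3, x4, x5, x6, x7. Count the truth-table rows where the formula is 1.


Formula: (NOT x7 OR x4) over 7 vars (128 rows)
Evaluate each row (x1, x2, x3, x4, x5, x6, x7 as bits, MSB first):
  row 0 [0000000]: (NOT 0 OR 0) -> 1
  row 1 [0000001]: (NOT 1 OR 0) -> 0
  row 2 [0000010]: (NOT 0 OR 0) -> 1
  row 3 [0000011]: (NOT 1 OR 0) -> 0
  row 4 [0000100]: (NOT 0 OR 0) -> 1
  (every remaining row is evaluated the same way; all 128 results are listed next)
Full result column, 8 rows per line (x1,x2,x3,x4 fixed per line; x5,x6,x7 runs 000..111 left to right):
  rows 0-7 [x1,x2,x3,x4=0000]: 10101010  (ones: 4)
  rows 8-15 [x1,x2,x3,x4=0001]: 11111111  (ones: 8)
  rows 16-23 [x1,x2,x3,x4=0010]: 10101010  (ones: 4)
  rows 24-31 [x1,x2,x3,x4=0011]: 11111111  (ones: 8)
  rows 32-39 [x1,x2,x3,x4=0100]: 10101010  (ones: 4)
  rows 40-47 [x1,x2,x3,x4=0101]: 11111111  (ones: 8)
  rows 48-55 [x1,x2,x3,x4=0110]: 10101010  (ones: 4)
  rows 56-63 [x1,x2,x3,x4=0111]: 11111111  (ones: 8)
  rows 64-71 [x1,x2,x3,x4=1000]: 10101010  (ones: 4)
  rows 72-79 [x1,x2,x3,x4=1001]: 11111111  (ones: 8)
  rows 80-87 [x1,x2,x3,x4=1010]: 10101010  (ones: 4)
  rows 88-95 [x1,x2,x3,x4=1011]: 11111111  (ones: 8)
  rows 96-103 [x1,x2,x3,x4=1100]: 10101010  (ones: 4)
  rows 104-111 [x1,x2,x3,x4=1101]: 11111111  (ones: 8)
  rows 112-119 [x1,x2,x3,x4=1110]: 10101010  (ones: 4)
  rows 120-127 [x1,x2,x3,x4=1111]: 11111111  (ones: 8)
Count of 1-rows = 4+8+4+8+4+8+4+8+4+8+4+8+4+8+4+8 = 96

96


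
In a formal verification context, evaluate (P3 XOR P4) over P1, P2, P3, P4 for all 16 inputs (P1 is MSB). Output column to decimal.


Formula: (P3 XOR P4) over P1, P2, P3, P4 (16 rows)
Evaluate each row (bits = P1,P2,P3,P4, MSB first):
  row 0 [0000]: (0 XOR 0) -> 0
  row 1 [0001]: (0 XOR 1) -> 1
  row 2 [0010]: (1 XOR 0) -> 1
  row 3 [0011]: (1 XOR 1) -> 0
  row 4 [0100]: (0 XOR 0) -> 0
  row 5 [0101]: (0 XOR 1) -> 1
  row 6 [0110]: (1 XOR 0) -> 1
  row 7 [0111]: (1 XOR 1) -> 0
  row 8 [1000]: (0 XOR 0) -> 0
  row 9 [1001]: (0 XOR 1) -> 1
  row 10 [1010]: (1 XOR 0) -> 1
  row 11 [1011]: (1 XOR 1) -> 0
  row 12 [1100]: (0 XOR 0) -> 0
  row 13 [1101]: (0 XOR 1) -> 1
  row 14 [1110]: (1 XOR 0) -> 1
  row 15 [1111]: (1 XOR 1) -> 0
Full result column, 4 rows per line (P1,P2 fixed per line; P3,P4 runs 00..11 left to right):
  rows 0-3 [P1,P2=00]: 0110  = hex 6
  rows 4-7 [P1,P2=01]: 0110  = hex 6
  rows 8-11 [P1,P2=10]: 0110  = hex 6
  rows 12-15 [P1,P2=11]: 0110  = hex 6
Output column (row 0 .. row 15) = 0110011001100110
Output column grouped in 4s = 0110 0110 0110 0110 = 0x6666
Convert to decimal digit by digit (value = value*16 + digit):
  6 -> 6
  6*16 + 6 = 102
  102*16 + 6 = 1638
  1638*16 + 6 = 26214
Decimal = 26214

26214


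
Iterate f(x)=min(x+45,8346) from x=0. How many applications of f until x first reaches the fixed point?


Step 1: x=0, cap=8346, increment=45
Step 2: x grows by 45 each step until capped at 8346; fixed point is x=8346
Step 3: iterations = ceil(8346/45) = 186

186


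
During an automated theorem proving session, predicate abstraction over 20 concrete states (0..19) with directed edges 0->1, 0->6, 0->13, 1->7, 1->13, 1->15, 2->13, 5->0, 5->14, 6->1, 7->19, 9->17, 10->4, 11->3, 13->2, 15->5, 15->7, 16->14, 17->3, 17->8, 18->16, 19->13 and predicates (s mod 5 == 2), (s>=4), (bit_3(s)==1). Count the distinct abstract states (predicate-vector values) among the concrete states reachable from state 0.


BFS from 0:
Concrete reachable: {0, 1, 2, 5, 6, 7, 13, 14, 15, 19}
Abstract via predicates (s mod 5 == 2), (s>=4), (bit_3(s)==1):
  (0,0,0) <- {0, 1}
  (0,1,0) <- {5, 6, 19}
  (0,1,1) <- {13, 14, 15}
  (1,0,0) <- {2}
  (1,1,0) <- {7}
Distinct abstract states = 5

5


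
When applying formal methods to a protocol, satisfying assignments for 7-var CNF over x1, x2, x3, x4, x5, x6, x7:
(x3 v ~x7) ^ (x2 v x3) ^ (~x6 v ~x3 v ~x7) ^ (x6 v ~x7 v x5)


CNF with 4 clauses over 7 vars (128 assignments).
An assignment satisfies CNF iff every clause has >=1 true literal.
Check each row (bits = x1,x2,x3,x4,x5,x6,x7; clause T/F shown):
  row 0 [0000000]: clauses=TFTT -> 0
  row 1 [0000001]: clauses=FFTF -> 0
  row 2 [0000010]: clauses=TFTT -> 0
  row 3 [0000011]: clauses=FFTT -> 0
  row 4 [0000100]: clauses=TFTT -> 0
  (every remaining row is evaluated the same way; all 128 results are listed next)
Full result column, 8 rows per line (x1,x2,x3,x4 fixed per line; x5,x6,x7 runs 000..111 left to right):
  rows 0-7 [x1,x2,x3,x4=0000]: 00000000  (ones: 0)
  rows 8-15 [x1,x2,x3,x4=0001]: 00000000  (ones: 0)
  rows 16-23 [x1,x2,x3,x4=0010]: 10101110  (ones: 5)
  rows 24-31 [x1,x2,x3,x4=0011]: 10101110  (ones: 5)
  rows 32-39 [x1,x2,x3,x4=0100]: 10101010  (ones: 4)
  rows 40-47 [x1,x2,x3,x4=0101]: 10101010  (ones: 4)
  rows 48-55 [x1,x2,x3,x4=0110]: 10101110  (ones: 5)
  rows 56-63 [x1,x2,x3,x4=0111]: 10101110  (ones: 5)
  rows 64-71 [x1,x2,x3,x4=1000]: 00000000  (ones: 0)
  rows 72-79 [x1,x2,x3,x4=1001]: 00000000  (ones: 0)
  rows 80-87 [x1,x2,x3,x4=1010]: 10101110  (ones: 5)
  rows 88-95 [x1,x2,x3,x4=1011]: 10101110  (ones: 5)
  rows 96-103 [x1,x2,x3,x4=1100]: 10101010  (ones: 4)
  rows 104-111 [x1,x2,x3,x4=1101]: 10101010  (ones: 4)
  rows 112-119 [x1,x2,x3,x4=1110]: 10101110  (ones: 5)
  rows 120-127 [x1,x2,x3,x4=1111]: 10101110  (ones: 5)
Satisfying assignments = 0+0+5+5+4+4+5+5+0+0+5+5+4+4+5+5 = 56

56


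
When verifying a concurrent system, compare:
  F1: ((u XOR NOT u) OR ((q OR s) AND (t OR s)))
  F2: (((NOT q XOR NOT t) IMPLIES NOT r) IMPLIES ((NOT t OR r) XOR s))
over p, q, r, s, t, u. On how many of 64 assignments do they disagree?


F1 = ((u XOR NOT u) OR ((q OR s) AND (t OR s)))
F2 = (((NOT q XOR NOT t) IMPLIES NOT r) IMPLIES ((NOT t OR r) XOR s))
Evaluate both on each of 64 rows (bits = p,q,r,s,t,u):
  row 0 [000000]: F1=1 F2=1 -> 0
  row 1 [000001]: F1=1 F2=1 -> 0
  row 2 [000010]: F1=1 F2=0 (differ) -> 1
  row 3 [000011]: F1=1 F2=0 (differ) -> 1
  row 4 [000100]: F1=1 F2=0 (differ) -> 1
  (every remaining row is evaluated the same way; all 64 results are listed next)
Full result column, 8 rows per line (p,q,r fixed per line; s,t,u runs 000..111 left to right):
  rows 0-7 [p,q,r=000]: 00111100  (ones: 4)
  rows 8-15 [p,q,r=001]: 00001100  (ones: 2)
  rows 16-23 [p,q,r=010]: 00111100  (ones: 4)
  rows 24-31 [p,q,r=011]: 00000011  (ones: 2)
  rows 32-39 [p,q,r=100]: 00111100  (ones: 4)
  rows 40-47 [p,q,r=101]: 00001100  (ones: 2)
  rows 48-55 [p,q,r=110]: 00111100  (ones: 4)
  rows 56-63 [p,q,r=111]: 00000011  (ones: 2)
Disagreements = 4+2+4+2+4+2+4+2 = 24

24


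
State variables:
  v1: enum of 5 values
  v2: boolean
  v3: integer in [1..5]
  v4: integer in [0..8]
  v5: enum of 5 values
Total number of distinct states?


State space = product of domain sizes of all variables.
Domain sizes:
  v1 (enum of 5 values): 5
  v2 (boolean): 2
  v3 (integer in [1..5]): 5
  v4 (integer in [0..8]): 9
  v5 (enum of 5 values): 5
Product = 5 * 2 * 5 * 9 * 5 = 2250

2250


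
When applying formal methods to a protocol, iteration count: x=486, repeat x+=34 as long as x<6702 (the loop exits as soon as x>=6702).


Step 1: x goes from 486 toward 6702 by 34; the body runs while x<6702, so iterations = ceil((bound-start)/step)
Step 2: Distance=6216
Step 3: ceil(6216/34)=183

183


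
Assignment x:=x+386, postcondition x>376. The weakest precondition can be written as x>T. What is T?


Formula: wp(x:=E, P) = P[E/x] (substitute E for x in postcondition)
Step 1: Postcondition: x>376
Step 2: Substitute x+386 for x: x+386>376
Step 3: Solve for x: x > 376-386 = -10

-10


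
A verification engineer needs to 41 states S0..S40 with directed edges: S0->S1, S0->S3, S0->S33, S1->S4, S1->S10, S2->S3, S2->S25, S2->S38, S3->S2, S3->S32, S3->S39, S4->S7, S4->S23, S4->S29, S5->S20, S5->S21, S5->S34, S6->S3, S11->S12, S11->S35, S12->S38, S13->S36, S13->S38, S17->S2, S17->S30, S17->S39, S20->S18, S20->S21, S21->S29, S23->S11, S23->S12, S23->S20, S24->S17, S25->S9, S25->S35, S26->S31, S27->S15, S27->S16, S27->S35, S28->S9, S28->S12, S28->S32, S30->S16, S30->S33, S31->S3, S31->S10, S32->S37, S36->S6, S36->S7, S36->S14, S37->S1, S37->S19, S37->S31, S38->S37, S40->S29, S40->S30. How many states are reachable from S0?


BFS from S0:
  layer 0: {S0}
  layer 1: {S1, S3, S33}
  layer 2: {S2, S4, S10, S32, S39}
  layer 3: {S7, S23, S25, S29, S37, S38}
  layer 4: {S9, S11, S12, S19, S20, S31, S35}
  layer 5: {S18, S21}
Reachable set: {S0, S1, S2, S3, S4, S7, S9, S10, S11, S12, S18, S19, S20, S21, S23, S25, S29, S31, S32, S33, S35, S37, S38, S39}
Count = 24

24


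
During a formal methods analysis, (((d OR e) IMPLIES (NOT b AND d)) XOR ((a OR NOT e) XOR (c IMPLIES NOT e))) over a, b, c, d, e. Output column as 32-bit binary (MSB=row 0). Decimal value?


Formula: (((d OR e) IMPLIES (NOT b AND d)) XOR ((a OR NOT e) XOR (c IMPLIES NOT e))) over a, b, c, d, e (32 rows)
Evaluate each row (bits = a,b,c,d,e, MSB first):
  row 0 [00000]: (((0 OR 0) IMPLIES (NOT 0 AND 0)) XOR ((0 OR NOT 0) XOR (0 IMPLIES NOT 0))) -> 1
  row 1 [00001]: (((0 OR 1) IMPLIES (NOT 0 AND 0)) XOR ((0 OR NOT 1) XOR (0 IMPLIES NOT 1))) -> 1
  row 2 [00010]: (((1 OR 0) IMPLIES (NOT 0 AND 1)) XOR ((0 OR NOT 0) XOR (0 IMPLIES NOT 0))) -> 1
  row 3 [00011]: (((1 OR 1) IMPLIES (NOT 0 AND 1)) XOR ((0 OR NOT 1) XOR (0 IMPLIES NOT 1))) -> 0
  row 4 [00100]: (((0 OR 0) IMPLIES (NOT 0 AND 0)) XOR ((0 OR NOT 0) XOR (1 IMPLIES NOT 0))) -> 1
  row 5 [00101]: (((0 OR 1) IMPLIES (NOT 0 AND 0)) XOR ((0 OR NOT 1) XOR (1 IMPLIES NOT 1))) -> 0
  row 6 [00110]: (((1 OR 0) IMPLIES (NOT 0 AND 1)) XOR ((0 OR NOT 0) XOR (1 IMPLIES NOT 0))) -> 1
  row 7 [00111]: (((1 OR 1) IMPLIES (NOT 0 AND 1)) XOR ((0 OR NOT 1) XOR (1 IMPLIES NOT 1))) -> 1
  row 8 [01000]: (((0 OR 0) IMPLIES (NOT 1 AND 0)) XOR ((0 OR NOT 0) XOR (0 IMPLIES NOT 0))) -> 1
  row 9 [01001]: (((0 OR 1) IMPLIES (NOT 1 AND 0)) XOR ((0 OR NOT 1) XOR (0 IMPLIES NOT 1))) -> 1
  row 10 [01010]: (((1 OR 0) IMPLIES (NOT 1 AND 1)) XOR ((0 OR NOT 0) XOR (0 IMPLIES NOT 0))) -> 0
  row 11 [01011]: (((1 OR 1) IMPLIES (NOT 1 AND 1)) XOR ((0 OR NOT 1) XOR (0 IMPLIES NOT 1))) -> 1
  row 12 [01100]: (((0 OR 0) IMPLIES (NOT 1 AND 0)) XOR ((0 OR NOT 0) XOR (1 IMPLIES NOT 0))) -> 1
  row 13 [01101]: (((0 OR 1) IMPLIES (NOT 1 AND 0)) XOR ((0 OR NOT 1) XOR (1 IMPLIES NOT 1))) -> 0
  row 14 [01110]: (((1 OR 0) IMPLIES (NOT 1 AND 1)) XOR ((0 OR NOT 0) XOR (1 IMPLIES NOT 0))) -> 0
  row 15 [01111]: (((1 OR 1) IMPLIES (NOT 1 AND 1)) XOR ((0 OR NOT 1) XOR (1 IMPLIES NOT 1))) -> 0
  row 16 [10000]: (((0 OR 0) IMPLIES (NOT 0 AND 0)) XOR ((1 OR NOT 0) XOR (0 IMPLIES NOT 0))) -> 1
  row 17 [10001]: (((0 OR 1) IMPLIES (NOT 0 AND 0)) XOR ((1 OR NOT 1) XOR (0 IMPLIES NOT 1))) -> 0
  row 18 [10010]: (((1 OR 0) IMPLIES (NOT 0 AND 1)) XOR ((1 OR NOT 0) XOR (0 IMPLIES NOT 0))) -> 1
  row 19 [10011]: (((1 OR 1) IMPLIES (NOT 0 AND 1)) XOR ((1 OR NOT 1) XOR (0 IMPLIES NOT 1))) -> 1
  row 20 [10100]: (((0 OR 0) IMPLIES (NOT 0 AND 0)) XOR ((1 OR NOT 0) XOR (1 IMPLIES NOT 0))) -> 1
  row 21 [10101]: (((0 OR 1) IMPLIES (NOT 0 AND 0)) XOR ((1 OR NOT 1) XOR (1 IMPLIES NOT 1))) -> 1
  row 22 [10110]: (((1 OR 0) IMPLIES (NOT 0 AND 1)) XOR ((1 OR NOT 0) XOR (1 IMPLIES NOT 0))) -> 1
  row 23 [10111]: (((1 OR 1) IMPLIES (NOT 0 AND 1)) XOR ((1 OR NOT 1) XOR (1 IMPLIES NOT 1))) -> 0
  row 24 [11000]: (((0 OR 0) IMPLIES (NOT 1 AND 0)) XOR ((1 OR NOT 0) XOR (0 IMPLIES NOT 0))) -> 1
  row 25 [11001]: (((0 OR 1) IMPLIES (NOT 1 AND 0)) XOR ((1 OR NOT 1) XOR (0 IMPLIES NOT 1))) -> 0
  row 26 [11010]: (((1 OR 0) IMPLIES (NOT 1 AND 1)) XOR ((1 OR NOT 0) XOR (0 IMPLIES NOT 0))) -> 0
  row 27 [11011]: (((1 OR 1) IMPLIES (NOT 1 AND 1)) XOR ((1 OR NOT 1) XOR (0 IMPLIES NOT 1))) -> 0
  row 28 [11100]: (((0 OR 0) IMPLIES (NOT 1 AND 0)) XOR ((1 OR NOT 0) XOR (1 IMPLIES NOT 0))) -> 1
  row 29 [11101]: (((0 OR 1) IMPLIES (NOT 1 AND 0)) XOR ((1 OR NOT 1) XOR (1 IMPLIES NOT 1))) -> 1
  row 30 [11110]: (((1 OR 0) IMPLIES (NOT 1 AND 1)) XOR ((1 OR NOT 0) XOR (1 IMPLIES NOT 0))) -> 0
  row 31 [11111]: (((1 OR 1) IMPLIES (NOT 1 AND 1)) XOR ((1 OR NOT 1) XOR (1 IMPLIES NOT 1))) -> 1
Full result column, 4 rows per line (a,b,c fixed per line; d,e runs 00..11 left to right):
  rows 0-3 [a,b,c=000]: 1110  = hex E
  rows 4-7 [a,b,c=001]: 1011  = hex B
  rows 8-11 [a,b,c=010]: 1101  = hex D
  rows 12-15 [a,b,c=011]: 1000  = hex 8
  rows 16-19 [a,b,c=100]: 1011  = hex B
  rows 20-23 [a,b,c=101]: 1110  = hex E
  rows 24-27 [a,b,c=110]: 1000  = hex 8
  rows 28-31 [a,b,c=111]: 1101  = hex D
Output column (row 0 .. row 31) = 11101011110110001011111010001101
Output column grouped in 4s = 1110 1011 1101 1000 1011 1110 1000 1101 = 0xEBD8BE8D
Convert to decimal digit by digit (value = value*16 + digit):
  E -> 14
  14*16 + 11 (B) = 235
  235*16 + 13 (D) = 3773
  3773*16 + 8 = 60376
  60376*16 + 11 (B) = 966027
  966027*16 + 14 (E) = 15456446
  15456446*16 + 8 = 247303144
  247303144*16 + 13 (D) = 3956850317
Decimal = 3956850317

3956850317


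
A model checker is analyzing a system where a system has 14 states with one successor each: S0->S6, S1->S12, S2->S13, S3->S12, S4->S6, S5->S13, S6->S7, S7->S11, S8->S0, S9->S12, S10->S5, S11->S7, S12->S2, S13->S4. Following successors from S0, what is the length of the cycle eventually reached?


Trace from S0 until a state repeats:
  S0 -> S6 -> S7 -> S11 -> S7
S7 first seen at step 2, revisited at step 4.
Cycle length = 4 - 2 = 2

2


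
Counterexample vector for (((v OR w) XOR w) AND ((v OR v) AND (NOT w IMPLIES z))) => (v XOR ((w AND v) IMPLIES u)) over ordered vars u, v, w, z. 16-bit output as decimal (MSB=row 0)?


F1 = (((v OR w) XOR w) AND ((v OR v) AND (NOT w IMPLIES z)))
F2 = (v XOR ((w AND v) IMPLIES u))
Counterexample to F1=>F2 is where F1=1 and F2=0.
Evaluate each row (bits = u,v,w,z, MSB first):
  row 0 [0000]: F1=0 F2=1 -> F1&~F2 -> 0
  row 1 [0001]: F1=0 F2=1 -> F1&~F2 -> 0
  row 2 [0010]: F1=0 F2=1 -> F1&~F2 -> 0
  row 3 [0011]: F1=0 F2=1 -> F1&~F2 -> 0
  row 4 [0100]: F1=0 F2=0 -> F1&~F2 -> 0
  row 5 [0101]: F1=1 F2=0 -> F1&~F2 -> 1
  row 6 [0110]: F1=0 F2=1 -> F1&~F2 -> 0
  row 7 [0111]: F1=0 F2=1 -> F1&~F2 -> 0
  row 8 [1000]: F1=0 F2=1 -> F1&~F2 -> 0
  row 9 [1001]: F1=0 F2=1 -> F1&~F2 -> 0
  row 10 [1010]: F1=0 F2=1 -> F1&~F2 -> 0
  row 11 [1011]: F1=0 F2=1 -> F1&~F2 -> 0
  row 12 [1100]: F1=0 F2=0 -> F1&~F2 -> 0
  row 13 [1101]: F1=1 F2=0 -> F1&~F2 -> 1
  row 14 [1110]: F1=0 F2=0 -> F1&~F2 -> 0
  row 15 [1111]: F1=0 F2=0 -> F1&~F2 -> 0
Full result column, 4 rows per line (u,v fixed per line; w,z runs 00..11 left to right):
  rows 0-3 [u,v=00]: 0000  = hex 0
  rows 4-7 [u,v=01]: 0100  = hex 4
  rows 8-11 [u,v=10]: 0000  = hex 0
  rows 12-15 [u,v=11]: 0100  = hex 4
Counterexample vector (row 0 .. row 15) = 0000010000000100
Output column grouped in 4s = 0000 0100 0000 0100 = 0x0404
Convert to decimal digit by digit (value = value*16 + digit):
  0 -> 0
  0*16 + 4 = 4
  4*16 + 0 = 64
  64*16 + 4 = 1028
Decimal = 1028

1028


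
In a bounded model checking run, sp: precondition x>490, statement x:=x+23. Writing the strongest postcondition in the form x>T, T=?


Formula: sp(P, x:=E) = exists old_x. (x = E[old_x/x]) AND P[old_x/x] (old_x is the value of x before the assignment; eliminate old_x by solving x = E[old_x/x] for old_x)
Step 1: Precondition P: x>490, i.e. old_x > 490
Step 2: Assignment gives x = old_x + 23, so old_x = x - 23
Step 3: Substitute into P: x - 23 > 490
Step 4: Simplify: x > 490+23 = 513

513


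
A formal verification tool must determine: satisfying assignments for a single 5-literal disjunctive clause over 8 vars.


Step 1: Total=2^8=256
Step 2: Unsat when all 5 false: 2^3=8
Step 3: Sat=256-8=248

248


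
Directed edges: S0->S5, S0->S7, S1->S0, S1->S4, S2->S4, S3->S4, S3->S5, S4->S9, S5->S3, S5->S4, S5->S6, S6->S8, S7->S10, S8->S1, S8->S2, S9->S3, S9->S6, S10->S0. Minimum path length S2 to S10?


BFS layer-by-layer from S2:
  dist 0: {S2}
  dist 1: {S4}
  dist 2: {S9}
  dist 3: {S3, S6}
  dist 4: {S5, S8}
  dist 5: {S1}
  dist 6: {S0}
  dist 7: {S7}
  dist 8: {S10}
  -> S10 reached at distance 8
Shortest path length = 8

8


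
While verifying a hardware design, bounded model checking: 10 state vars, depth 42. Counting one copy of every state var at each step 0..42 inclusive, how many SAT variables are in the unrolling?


BMC unrolls to depth k, creating one copy of each state var for steps 0..k.
Step count = 42 + 1 = 43 (steps 0 through 42)
Vars per step = 10
Total = 10 * 43 = 430

430


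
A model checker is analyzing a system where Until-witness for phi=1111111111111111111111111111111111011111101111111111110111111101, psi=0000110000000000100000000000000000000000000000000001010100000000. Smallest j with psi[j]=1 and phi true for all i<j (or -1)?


(phi U psi) at 0: need smallest j with psi[j]=1 and phi[i]=1 for all i in [0,j).
Scan from step 0:
  step 0: phi=1, psi=0 -> continue
  step 1: phi=1, psi=0 -> continue
  step 2: phi=1, psi=0 -> continue
  step 3: phi=1, psi=0 -> continue
  step 4: psi=1 and phi held for [0,4) -> witness found
Witness step = 4

4


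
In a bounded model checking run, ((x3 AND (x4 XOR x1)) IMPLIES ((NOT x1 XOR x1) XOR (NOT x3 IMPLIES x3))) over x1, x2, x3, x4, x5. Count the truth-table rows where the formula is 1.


Formula: ((x3 AND (x4 XOR x1)) IMPLIES ((NOT x1 XOR x1) XOR (NOT x3 IMPLIES x3))) over 5 vars (32 rows)
Evaluate each row (x1, x2, x3, x4, x5 as bits, MSB first):
  row 0 [00000]: ((0 AND (0 XOR 0)) IMPLIES ((NOT 0 XOR 0) XOR (NOT 0 IMPLIES 0))) -> 1
  row 1 [00001]: ((0 AND (0 XOR 0)) IMPLIES ((NOT 0 XOR 0) XOR (NOT 0 IMPLIES 0))) -> 1
  row 2 [00010]: ((0 AND (1 XOR 0)) IMPLIES ((NOT 0 XOR 0) XOR (NOT 0 IMPLIES 0))) -> 1
  row 3 [00011]: ((0 AND (1 XOR 0)) IMPLIES ((NOT 0 XOR 0) XOR (NOT 0 IMPLIES 0))) -> 1
  row 4 [00100]: ((1 AND (0 XOR 0)) IMPLIES ((NOT 0 XOR 0) XOR (NOT 1 IMPLIES 1))) -> 1
  row 5 [00101]: ((1 AND (0 XOR 0)) IMPLIES ((NOT 0 XOR 0) XOR (NOT 1 IMPLIES 1))) -> 1
  row 6 [00110]: ((1 AND (1 XOR 0)) IMPLIES ((NOT 0 XOR 0) XOR (NOT 1 IMPLIES 1))) -> 0
  row 7 [00111]: ((1 AND (1 XOR 0)) IMPLIES ((NOT 0 XOR 0) XOR (NOT 1 IMPLIES 1))) -> 0
  row 8 [01000]: ((0 AND (0 XOR 0)) IMPLIES ((NOT 0 XOR 0) XOR (NOT 0 IMPLIES 0))) -> 1
  row 9 [01001]: ((0 AND (0 XOR 0)) IMPLIES ((NOT 0 XOR 0) XOR (NOT 0 IMPLIES 0))) -> 1
  row 10 [01010]: ((0 AND (1 XOR 0)) IMPLIES ((NOT 0 XOR 0) XOR (NOT 0 IMPLIES 0))) -> 1
  row 11 [01011]: ((0 AND (1 XOR 0)) IMPLIES ((NOT 0 XOR 0) XOR (NOT 0 IMPLIES 0))) -> 1
  row 12 [01100]: ((1 AND (0 XOR 0)) IMPLIES ((NOT 0 XOR 0) XOR (NOT 1 IMPLIES 1))) -> 1
  row 13 [01101]: ((1 AND (0 XOR 0)) IMPLIES ((NOT 0 XOR 0) XOR (NOT 1 IMPLIES 1))) -> 1
  row 14 [01110]: ((1 AND (1 XOR 0)) IMPLIES ((NOT 0 XOR 0) XOR (NOT 1 IMPLIES 1))) -> 0
  row 15 [01111]: ((1 AND (1 XOR 0)) IMPLIES ((NOT 0 XOR 0) XOR (NOT 1 IMPLIES 1))) -> 0
  row 16 [10000]: ((0 AND (0 XOR 1)) IMPLIES ((NOT 1 XOR 1) XOR (NOT 0 IMPLIES 0))) -> 1
  row 17 [10001]: ((0 AND (0 XOR 1)) IMPLIES ((NOT 1 XOR 1) XOR (NOT 0 IMPLIES 0))) -> 1
  row 18 [10010]: ((0 AND (1 XOR 1)) IMPLIES ((NOT 1 XOR 1) XOR (NOT 0 IMPLIES 0))) -> 1
  row 19 [10011]: ((0 AND (1 XOR 1)) IMPLIES ((NOT 1 XOR 1) XOR (NOT 0 IMPLIES 0))) -> 1
  row 20 [10100]: ((1 AND (0 XOR 1)) IMPLIES ((NOT 1 XOR 1) XOR (NOT 1 IMPLIES 1))) -> 0
  row 21 [10101]: ((1 AND (0 XOR 1)) IMPLIES ((NOT 1 XOR 1) XOR (NOT 1 IMPLIES 1))) -> 0
  row 22 [10110]: ((1 AND (1 XOR 1)) IMPLIES ((NOT 1 XOR 1) XOR (NOT 1 IMPLIES 1))) -> 1
  row 23 [10111]: ((1 AND (1 XOR 1)) IMPLIES ((NOT 1 XOR 1) XOR (NOT 1 IMPLIES 1))) -> 1
  row 24 [11000]: ((0 AND (0 XOR 1)) IMPLIES ((NOT 1 XOR 1) XOR (NOT 0 IMPLIES 0))) -> 1
  row 25 [11001]: ((0 AND (0 XOR 1)) IMPLIES ((NOT 1 XOR 1) XOR (NOT 0 IMPLIES 0))) -> 1
  row 26 [11010]: ((0 AND (1 XOR 1)) IMPLIES ((NOT 1 XOR 1) XOR (NOT 0 IMPLIES 0))) -> 1
  row 27 [11011]: ((0 AND (1 XOR 1)) IMPLIES ((NOT 1 XOR 1) XOR (NOT 0 IMPLIES 0))) -> 1
  row 28 [11100]: ((1 AND (0 XOR 1)) IMPLIES ((NOT 1 XOR 1) XOR (NOT 1 IMPLIES 1))) -> 0
  row 29 [11101]: ((1 AND (0 XOR 1)) IMPLIES ((NOT 1 XOR 1) XOR (NOT 1 IMPLIES 1))) -> 0
  row 30 [11110]: ((1 AND (1 XOR 1)) IMPLIES ((NOT 1 XOR 1) XOR (NOT 1 IMPLIES 1))) -> 1
  row 31 [11111]: ((1 AND (1 XOR 1)) IMPLIES ((NOT 1 XOR 1) XOR (NOT 1 IMPLIES 1))) -> 1
Full result column, 8 rows per line (x1,x2 fixed per line; x3,x4,x5 runs 000..111 left to right):
  rows 0-7 [x1,x2=00]: 11111100  (ones: 6)
  rows 8-15 [x1,x2=01]: 11111100  (ones: 6)
  rows 16-23 [x1,x2=10]: 11110011  (ones: 6)
  rows 24-31 [x1,x2=11]: 11110011  (ones: 6)
Count of 1-rows = 6+6+6+6 = 24

24


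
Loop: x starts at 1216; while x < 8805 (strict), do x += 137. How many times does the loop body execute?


Step 1: x goes from 1216 toward 8805 by 137; the body runs while x<8805, so iterations = ceil((bound-start)/step)
Step 2: Distance=7589
Step 3: ceil(7589/137)=56

56


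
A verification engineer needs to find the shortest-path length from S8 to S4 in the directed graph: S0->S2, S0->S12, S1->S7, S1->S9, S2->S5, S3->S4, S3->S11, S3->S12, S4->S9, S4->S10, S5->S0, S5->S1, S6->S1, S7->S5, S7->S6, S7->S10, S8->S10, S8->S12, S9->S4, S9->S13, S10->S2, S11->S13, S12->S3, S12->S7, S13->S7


BFS layer-by-layer from S8:
  dist 0: {S8}
  dist 1: {S10, S12}
  dist 2: {S2, S3, S7}
  dist 3: {S4, S5, S6, S11}
  -> S4 reached at distance 3
Shortest path length = 3

3


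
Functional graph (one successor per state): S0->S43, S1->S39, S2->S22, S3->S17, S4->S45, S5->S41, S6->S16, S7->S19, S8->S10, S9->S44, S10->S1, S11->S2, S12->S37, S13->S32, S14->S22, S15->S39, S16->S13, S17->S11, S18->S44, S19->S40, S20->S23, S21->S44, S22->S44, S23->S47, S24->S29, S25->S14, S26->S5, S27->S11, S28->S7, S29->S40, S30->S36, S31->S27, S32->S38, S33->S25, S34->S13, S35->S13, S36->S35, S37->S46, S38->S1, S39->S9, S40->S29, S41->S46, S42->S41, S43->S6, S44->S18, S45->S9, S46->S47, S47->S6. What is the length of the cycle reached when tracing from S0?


Trace from S0 until a state repeats:
  S0 -> S43 -> S6 -> S16 -> S13 -> S32 -> S38 -> S1 -> S39 -> S9 -> S44 -> S18 -> S44
S44 first seen at step 10, revisited at step 12.
Cycle length = 12 - 10 = 2

2


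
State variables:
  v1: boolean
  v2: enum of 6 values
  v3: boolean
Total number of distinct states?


State space = product of domain sizes of all variables.
Domain sizes:
  v1 (boolean): 2
  v2 (enum of 6 values): 6
  v3 (boolean): 2
Product = 2 * 6 * 2 = 24

24


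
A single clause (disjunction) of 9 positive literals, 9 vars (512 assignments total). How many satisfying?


Step 1: Total=2^9=512
Step 2: Unsat when all 9 false: 2^0=1
Step 3: Sat=512-1=511

511


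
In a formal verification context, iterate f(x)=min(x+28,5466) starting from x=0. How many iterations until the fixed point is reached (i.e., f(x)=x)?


Step 1: x=0, cap=5466, increment=28
Step 2: x grows by 28 each step until capped at 5466; fixed point is x=5466
Step 3: iterations = ceil(5466/28) = 196

196


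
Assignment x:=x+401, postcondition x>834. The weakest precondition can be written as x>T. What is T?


Formula: wp(x:=E, P) = P[E/x] (substitute E for x in postcondition)
Step 1: Postcondition: x>834
Step 2: Substitute x+401 for x: x+401>834
Step 3: Solve for x: x > 834-401 = 433

433


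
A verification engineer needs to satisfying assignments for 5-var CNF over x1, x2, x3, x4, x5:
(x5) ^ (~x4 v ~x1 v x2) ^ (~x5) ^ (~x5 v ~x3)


CNF with 4 clauses over 5 vars (32 assignments).
An assignment satisfies CNF iff every clause has >=1 true literal.
Check each row (bits = x1,x2,x3,x4,x5; clause T/F shown):
  row 0 [00000]: clauses=FTTT -> 0
  row 1 [00001]: clauses=TTFT -> 0
  row 2 [00010]: clauses=FTTT -> 0
  row 3 [00011]: clauses=TTFT -> 0
  row 4 [00100]: clauses=FTTT -> 0
  row 5 [00101]: clauses=TTFF -> 0
  row 6 [00110]: clauses=FTTT -> 0
  row 7 [00111]: clauses=TTFF -> 0
  row 8 [01000]: clauses=FTTT -> 0
  row 9 [01001]: clauses=TTFT -> 0
  row 10 [01010]: clauses=FTTT -> 0
  row 11 [01011]: clauses=TTFT -> 0
  row 12 [01100]: clauses=FTTT -> 0
  row 13 [01101]: clauses=TTFF -> 0
  row 14 [01110]: clauses=FTTT -> 0
  row 15 [01111]: clauses=TTFF -> 0
  row 16 [10000]: clauses=FTTT -> 0
  row 17 [10001]: clauses=TTFT -> 0
  row 18 [10010]: clauses=FFTT -> 0
  row 19 [10011]: clauses=TFFT -> 0
  row 20 [10100]: clauses=FTTT -> 0
  row 21 [10101]: clauses=TTFF -> 0
  row 22 [10110]: clauses=FFTT -> 0
  row 23 [10111]: clauses=TFFF -> 0
  row 24 [11000]: clauses=FTTT -> 0
  row 25 [11001]: clauses=TTFT -> 0
  row 26 [11010]: clauses=FTTT -> 0
  row 27 [11011]: clauses=TTFT -> 0
  row 28 [11100]: clauses=FTTT -> 0
  row 29 [11101]: clauses=TTFF -> 0
  row 30 [11110]: clauses=FTTT -> 0
  row 31 [11111]: clauses=TTFF -> 0
Full result column, 8 rows per line (x1,x2 fixed per line; x3,x4,x5 runs 000..111 left to right):
  rows 0-7 [x1,x2=00]: 00000000  (ones: 0)
  rows 8-15 [x1,x2=01]: 00000000  (ones: 0)
  rows 16-23 [x1,x2=10]: 00000000  (ones: 0)
  rows 24-31 [x1,x2=11]: 00000000  (ones: 0)
Satisfying assignments = 0+0+0+0 = 0

0


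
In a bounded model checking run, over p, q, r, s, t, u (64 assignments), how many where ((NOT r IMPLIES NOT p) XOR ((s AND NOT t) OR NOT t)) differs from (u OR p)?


F1 = ((NOT r IMPLIES NOT p) XOR ((s AND NOT t) OR NOT t))
F2 = (u OR p)
Evaluate both on each of 64 rows (bits = p,q,r,s,t,u):
  row 0 [000000]: F1=0 F2=0 -> 0
  row 1 [000001]: F1=0 F2=1 (differ) -> 1
  row 2 [000010]: F1=1 F2=0 (differ) -> 1
  row 3 [000011]: F1=1 F2=1 -> 0
  row 4 [000100]: F1=0 F2=0 -> 0
  (every remaining row is evaluated the same way; all 64 results are listed next)
Full result column, 8 rows per line (p,q,r fixed per line; s,t,u runs 000..111 left to right):
  rows 0-7 [p,q,r=000]: 01100110  (ones: 4)
  rows 8-15 [p,q,r=001]: 01100110  (ones: 4)
  rows 16-23 [p,q,r=010]: 01100110  (ones: 4)
  rows 24-31 [p,q,r=011]: 01100110  (ones: 4)
  rows 32-39 [p,q,r=100]: 00110011  (ones: 4)
  rows 40-47 [p,q,r=101]: 11001100  (ones: 4)
  rows 48-55 [p,q,r=110]: 00110011  (ones: 4)
  rows 56-63 [p,q,r=111]: 11001100  (ones: 4)
Disagreements = 4+4+4+4+4+4+4+4 = 32

32


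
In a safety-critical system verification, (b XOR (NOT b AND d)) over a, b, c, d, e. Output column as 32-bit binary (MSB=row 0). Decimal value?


Formula: (b XOR (NOT b AND d)) over a, b, c, d, e (32 rows)
Evaluate each row (bits = a,b,c,d,e, MSB first):
  row 0 [00000]: (0 XOR (NOT 0 AND 0)) -> 0
  row 1 [00001]: (0 XOR (NOT 0 AND 0)) -> 0
  row 2 [00010]: (0 XOR (NOT 0 AND 1)) -> 1
  row 3 [00011]: (0 XOR (NOT 0 AND 1)) -> 1
  row 4 [00100]: (0 XOR (NOT 0 AND 0)) -> 0
  row 5 [00101]: (0 XOR (NOT 0 AND 0)) -> 0
  row 6 [00110]: (0 XOR (NOT 0 AND 1)) -> 1
  row 7 [00111]: (0 XOR (NOT 0 AND 1)) -> 1
  row 8 [01000]: (1 XOR (NOT 1 AND 0)) -> 1
  row 9 [01001]: (1 XOR (NOT 1 AND 0)) -> 1
  row 10 [01010]: (1 XOR (NOT 1 AND 1)) -> 1
  row 11 [01011]: (1 XOR (NOT 1 AND 1)) -> 1
  row 12 [01100]: (1 XOR (NOT 1 AND 0)) -> 1
  row 13 [01101]: (1 XOR (NOT 1 AND 0)) -> 1
  row 14 [01110]: (1 XOR (NOT 1 AND 1)) -> 1
  row 15 [01111]: (1 XOR (NOT 1 AND 1)) -> 1
  row 16 [10000]: (0 XOR (NOT 0 AND 0)) -> 0
  row 17 [10001]: (0 XOR (NOT 0 AND 0)) -> 0
  row 18 [10010]: (0 XOR (NOT 0 AND 1)) -> 1
  row 19 [10011]: (0 XOR (NOT 0 AND 1)) -> 1
  row 20 [10100]: (0 XOR (NOT 0 AND 0)) -> 0
  row 21 [10101]: (0 XOR (NOT 0 AND 0)) -> 0
  row 22 [10110]: (0 XOR (NOT 0 AND 1)) -> 1
  row 23 [10111]: (0 XOR (NOT 0 AND 1)) -> 1
  row 24 [11000]: (1 XOR (NOT 1 AND 0)) -> 1
  row 25 [11001]: (1 XOR (NOT 1 AND 0)) -> 1
  row 26 [11010]: (1 XOR (NOT 1 AND 1)) -> 1
  row 27 [11011]: (1 XOR (NOT 1 AND 1)) -> 1
  row 28 [11100]: (1 XOR (NOT 1 AND 0)) -> 1
  row 29 [11101]: (1 XOR (NOT 1 AND 0)) -> 1
  row 30 [11110]: (1 XOR (NOT 1 AND 1)) -> 1
  row 31 [11111]: (1 XOR (NOT 1 AND 1)) -> 1
Full result column, 4 rows per line (a,b,c fixed per line; d,e runs 00..11 left to right):
  rows 0-3 [a,b,c=000]: 0011  = hex 3
  rows 4-7 [a,b,c=001]: 0011  = hex 3
  rows 8-11 [a,b,c=010]: 1111  = hex F
  rows 12-15 [a,b,c=011]: 1111  = hex F
  rows 16-19 [a,b,c=100]: 0011  = hex 3
  rows 20-23 [a,b,c=101]: 0011  = hex 3
  rows 24-27 [a,b,c=110]: 1111  = hex F
  rows 28-31 [a,b,c=111]: 1111  = hex F
Output column (row 0 .. row 31) = 00110011111111110011001111111111
Output column grouped in 4s = 0011 0011 1111 1111 0011 0011 1111 1111 = 0x33FF33FF
Convert to decimal digit by digit (value = value*16 + digit):
  3 -> 3
  3*16 + 3 = 51
  51*16 + 15 (F) = 831
  831*16 + 15 (F) = 13311
  13311*16 + 3 = 212979
  212979*16 + 3 = 3407667
  3407667*16 + 15 (F) = 54522687
  54522687*16 + 15 (F) = 872363007
Decimal = 872363007

872363007


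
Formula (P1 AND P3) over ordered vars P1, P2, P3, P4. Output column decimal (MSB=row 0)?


Formula: (P1 AND P3) over P1, P2, P3, P4 (16 rows)
Evaluate each row (bits = P1,P2,P3,P4, MSB first):
  row 0 [0000]: (0 AND 0) -> 0
  row 1 [0001]: (0 AND 0) -> 0
  row 2 [0010]: (0 AND 1) -> 0
  row 3 [0011]: (0 AND 1) -> 0
  row 4 [0100]: (0 AND 0) -> 0
  row 5 [0101]: (0 AND 0) -> 0
  row 6 [0110]: (0 AND 1) -> 0
  row 7 [0111]: (0 AND 1) -> 0
  row 8 [1000]: (1 AND 0) -> 0
  row 9 [1001]: (1 AND 0) -> 0
  row 10 [1010]: (1 AND 1) -> 1
  row 11 [1011]: (1 AND 1) -> 1
  row 12 [1100]: (1 AND 0) -> 0
  row 13 [1101]: (1 AND 0) -> 0
  row 14 [1110]: (1 AND 1) -> 1
  row 15 [1111]: (1 AND 1) -> 1
Full result column, 4 rows per line (P1,P2 fixed per line; P3,P4 runs 00..11 left to right):
  rows 0-3 [P1,P2=00]: 0000  = hex 0
  rows 4-7 [P1,P2=01]: 0000  = hex 0
  rows 8-11 [P1,P2=10]: 0011  = hex 3
  rows 12-15 [P1,P2=11]: 0011  = hex 3
Output column (row 0 .. row 15) = 0000000000110011
Output column grouped in 4s = 0000 0000 0011 0011 = 0x0033
Convert to decimal digit by digit (value = value*16 + digit):
  0 -> 0
  0*16 + 0 = 0
  0*16 + 3 = 3
  3*16 + 3 = 51
Decimal = 51

51


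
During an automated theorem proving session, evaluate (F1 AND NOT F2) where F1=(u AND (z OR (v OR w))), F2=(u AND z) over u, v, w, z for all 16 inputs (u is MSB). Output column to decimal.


F1 = (u AND (z OR (v OR w)))
F2 = (u AND z)
Counterexample to F1=>F2 is where F1=1 and F2=0.
Evaluate each row (bits = u,v,w,z, MSB first):
  row 0 [0000]: F1=0 F2=0 -> F1&~F2 -> 0
  row 1 [0001]: F1=0 F2=0 -> F1&~F2 -> 0
  row 2 [0010]: F1=0 F2=0 -> F1&~F2 -> 0
  row 3 [0011]: F1=0 F2=0 -> F1&~F2 -> 0
  row 4 [0100]: F1=0 F2=0 -> F1&~F2 -> 0
  row 5 [0101]: F1=0 F2=0 -> F1&~F2 -> 0
  row 6 [0110]: F1=0 F2=0 -> F1&~F2 -> 0
  row 7 [0111]: F1=0 F2=0 -> F1&~F2 -> 0
  row 8 [1000]: F1=0 F2=0 -> F1&~F2 -> 0
  row 9 [1001]: F1=1 F2=1 -> F1&~F2 -> 0
  row 10 [1010]: F1=1 F2=0 -> F1&~F2 -> 1
  row 11 [1011]: F1=1 F2=1 -> F1&~F2 -> 0
  row 12 [1100]: F1=1 F2=0 -> F1&~F2 -> 1
  row 13 [1101]: F1=1 F2=1 -> F1&~F2 -> 0
  row 14 [1110]: F1=1 F2=0 -> F1&~F2 -> 1
  row 15 [1111]: F1=1 F2=1 -> F1&~F2 -> 0
Full result column, 4 rows per line (u,v fixed per line; w,z runs 00..11 left to right):
  rows 0-3 [u,v=00]: 0000  = hex 0
  rows 4-7 [u,v=01]: 0000  = hex 0
  rows 8-11 [u,v=10]: 0010  = hex 2
  rows 12-15 [u,v=11]: 1010  = hex A
Counterexample vector (row 0 .. row 15) = 0000000000101010
Output column grouped in 4s = 0000 0000 0010 1010 = 0x002A
Convert to decimal digit by digit (value = value*16 + digit):
  0 -> 0
  0*16 + 0 = 0
  0*16 + 2 = 2
  2*16 + 10 (A) = 42
Decimal = 42

42


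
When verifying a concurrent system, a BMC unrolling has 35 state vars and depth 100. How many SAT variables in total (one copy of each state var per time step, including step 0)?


BMC unrolls to depth k, creating one copy of each state var for steps 0..k.
Step count = 100 + 1 = 101 (steps 0 through 100)
Vars per step = 35
Total = 35 * 101 = 3535

3535


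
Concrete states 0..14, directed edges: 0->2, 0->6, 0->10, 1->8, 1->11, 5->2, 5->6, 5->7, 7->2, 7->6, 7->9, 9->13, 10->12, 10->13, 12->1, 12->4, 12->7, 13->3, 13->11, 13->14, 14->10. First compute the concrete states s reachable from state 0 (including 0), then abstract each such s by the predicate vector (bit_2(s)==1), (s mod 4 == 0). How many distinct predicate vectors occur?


BFS from 0:
Concrete reachable: {0, 1, 2, 3, 4, 6, 7, 8, 9, 10, 11, 12, 13, 14}
Abstract via predicates (bit_2(s)==1), (s mod 4 == 0):
  (0,0) <- {1, 2, 3, 9, 10, 11}
  (0,1) <- {0, 8}
  (1,0) <- {6, 7, 13, 14}
  (1,1) <- {4, 12}
Distinct abstract states = 4

4


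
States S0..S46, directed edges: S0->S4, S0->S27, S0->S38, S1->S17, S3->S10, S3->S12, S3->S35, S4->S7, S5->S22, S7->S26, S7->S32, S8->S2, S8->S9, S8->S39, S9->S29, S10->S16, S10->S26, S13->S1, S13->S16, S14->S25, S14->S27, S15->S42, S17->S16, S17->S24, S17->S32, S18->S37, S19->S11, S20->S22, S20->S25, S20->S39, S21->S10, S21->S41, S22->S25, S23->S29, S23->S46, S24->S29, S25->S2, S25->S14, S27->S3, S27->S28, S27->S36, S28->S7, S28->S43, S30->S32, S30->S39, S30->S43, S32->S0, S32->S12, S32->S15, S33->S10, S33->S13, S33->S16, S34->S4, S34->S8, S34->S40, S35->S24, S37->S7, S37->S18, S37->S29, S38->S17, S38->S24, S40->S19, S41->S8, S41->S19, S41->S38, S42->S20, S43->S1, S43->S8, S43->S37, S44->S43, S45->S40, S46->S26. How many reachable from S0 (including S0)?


BFS from S0:
  layer 0: {S0}
  layer 1: {S4, S27, S38}
  layer 2: {S3, S7, S17, S24, S28, S36}
  layer 3: {S10, S12, S16, S26, S29, S32, S35, S43}
  layer 4: {S1, S8, S15, S37}
  layer 5: {S2, S9, S18, S39, S42}
  layer 6: {S20}
  layer 7: {S22, S25}
  layer 8: {S14}
Reachable set: {S0, S1, S2, S3, S4, S7, S8, S9, S10, S12, S14, S15, S16, S17, S18, S20, S22, S24, S25, S26, S27, S28, S29, S32, S35, S36, S37, S38, S39, S42, S43}
Count = 31

31
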